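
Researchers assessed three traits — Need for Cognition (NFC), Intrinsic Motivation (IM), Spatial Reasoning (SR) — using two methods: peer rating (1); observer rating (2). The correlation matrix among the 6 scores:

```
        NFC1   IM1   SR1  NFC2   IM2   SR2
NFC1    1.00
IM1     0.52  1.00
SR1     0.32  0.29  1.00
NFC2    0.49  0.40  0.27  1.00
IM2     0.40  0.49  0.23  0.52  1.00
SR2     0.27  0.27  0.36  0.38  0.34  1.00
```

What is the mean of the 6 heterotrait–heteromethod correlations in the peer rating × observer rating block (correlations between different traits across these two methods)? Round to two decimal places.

0.31

HTHM values (method 1 × method 2): 0.40, 0.27, 0.40, 0.27, 0.27, 0.23; mean = 1.84/6 = 0.31.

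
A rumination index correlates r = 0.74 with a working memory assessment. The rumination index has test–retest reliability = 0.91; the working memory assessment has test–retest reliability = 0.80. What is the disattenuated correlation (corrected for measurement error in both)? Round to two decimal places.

r_true = r_obs / √(r_xx · r_yy) = 0.74 / √(0.91 × 0.80) = 0.74 / √0.7280 = 0.74 / 0.8532 ≈ 0.87.

0.87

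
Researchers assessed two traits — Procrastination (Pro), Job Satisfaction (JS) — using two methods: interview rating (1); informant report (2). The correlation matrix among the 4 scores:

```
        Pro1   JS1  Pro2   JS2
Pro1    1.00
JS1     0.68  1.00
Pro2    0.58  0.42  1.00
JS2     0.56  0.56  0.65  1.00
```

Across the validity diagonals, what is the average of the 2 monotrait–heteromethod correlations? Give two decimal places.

Convergent values: 0.58, 0.56; mean = 1.14/2 = 0.57.

0.57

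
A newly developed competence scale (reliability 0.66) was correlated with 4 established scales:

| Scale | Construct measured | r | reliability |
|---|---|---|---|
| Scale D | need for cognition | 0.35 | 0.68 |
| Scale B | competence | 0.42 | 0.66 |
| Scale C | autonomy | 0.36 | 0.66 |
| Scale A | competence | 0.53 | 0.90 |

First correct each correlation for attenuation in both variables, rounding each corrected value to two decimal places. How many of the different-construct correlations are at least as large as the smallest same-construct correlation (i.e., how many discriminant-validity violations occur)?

0

Disattenuated r (r / √(r_scale · r_new)):
  Scale D (disc): 0.35 / √(0.68·0.66) = 0.52
  Scale B (conv): 0.42 / √(0.66·0.66) = 0.64
  Scale C (disc): 0.36 / √(0.66·0.66) = 0.55
  Scale A (conv): 0.53 / √(0.90·0.66) = 0.69
Smallest convergent = 0.64. Discriminant values: 0.52, 0.55; count ≥ 0.64 → 0.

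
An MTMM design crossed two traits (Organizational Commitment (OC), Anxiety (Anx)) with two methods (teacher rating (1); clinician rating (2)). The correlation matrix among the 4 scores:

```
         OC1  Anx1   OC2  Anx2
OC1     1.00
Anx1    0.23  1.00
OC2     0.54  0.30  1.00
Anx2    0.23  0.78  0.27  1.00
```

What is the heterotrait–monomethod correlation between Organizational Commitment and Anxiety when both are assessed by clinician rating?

0.27

Different traits, same method: r(OC2, Anx2) = 0.27.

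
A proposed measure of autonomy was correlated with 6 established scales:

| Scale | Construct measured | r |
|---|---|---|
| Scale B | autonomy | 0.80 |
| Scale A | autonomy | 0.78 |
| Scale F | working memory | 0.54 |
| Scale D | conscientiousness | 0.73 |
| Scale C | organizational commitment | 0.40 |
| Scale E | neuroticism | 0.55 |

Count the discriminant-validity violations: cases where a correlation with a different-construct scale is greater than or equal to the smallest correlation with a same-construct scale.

Convergent (same construct = autonomy): Scale B, Scale A.
Smallest convergent = 0.78. Discriminant values: 0.54, 0.73, 0.40, 0.55; count ≥ 0.78 → 0.

0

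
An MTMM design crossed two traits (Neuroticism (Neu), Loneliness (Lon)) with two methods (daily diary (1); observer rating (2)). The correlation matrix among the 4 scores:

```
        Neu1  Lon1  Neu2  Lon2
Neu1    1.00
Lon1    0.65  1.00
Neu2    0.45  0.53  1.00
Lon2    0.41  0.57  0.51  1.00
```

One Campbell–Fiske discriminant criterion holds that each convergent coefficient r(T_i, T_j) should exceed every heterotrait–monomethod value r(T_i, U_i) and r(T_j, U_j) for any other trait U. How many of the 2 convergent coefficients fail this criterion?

Convergent coefficients and their comparison sets:
Neu (methods 1·2): 0.45 vs {0.65, 0.51} → fail.
Lon (methods 1·2): 0.57 vs {0.65, 0.51} → fail.
2 of 2 fail.

2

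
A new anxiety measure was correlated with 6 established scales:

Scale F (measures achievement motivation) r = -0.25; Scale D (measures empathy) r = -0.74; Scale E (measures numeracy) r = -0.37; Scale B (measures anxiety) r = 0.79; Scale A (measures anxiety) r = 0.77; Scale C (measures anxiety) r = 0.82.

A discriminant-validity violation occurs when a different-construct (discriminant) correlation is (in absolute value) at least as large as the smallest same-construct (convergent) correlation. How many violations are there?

Convergent (same construct = anxiety): Scale B, Scale A, Scale C.
Smallest convergent = 0.77. Discriminant |r|: 0.25, 0.74, 0.37; count ≥ 0.77 → 0.

0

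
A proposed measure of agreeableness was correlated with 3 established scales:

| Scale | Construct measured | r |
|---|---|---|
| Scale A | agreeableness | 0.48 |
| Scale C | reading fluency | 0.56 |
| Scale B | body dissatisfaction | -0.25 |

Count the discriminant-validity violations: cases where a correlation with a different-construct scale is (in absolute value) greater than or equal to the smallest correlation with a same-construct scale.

1

Convergent (same construct = agreeableness): Scale A.
Smallest convergent = 0.48. Discriminant |r|: 0.56, 0.25; count ≥ 0.48 → 1.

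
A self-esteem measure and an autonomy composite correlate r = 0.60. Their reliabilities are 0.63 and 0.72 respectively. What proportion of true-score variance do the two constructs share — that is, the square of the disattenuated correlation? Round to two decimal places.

0.79

Disattenuated r = 0.60 / √(0.63 × 0.72) = 0.60 / 0.6735 = 0.8909.
Shared true-score variance = 0.8909² = 0.7937 ≈ 0.79.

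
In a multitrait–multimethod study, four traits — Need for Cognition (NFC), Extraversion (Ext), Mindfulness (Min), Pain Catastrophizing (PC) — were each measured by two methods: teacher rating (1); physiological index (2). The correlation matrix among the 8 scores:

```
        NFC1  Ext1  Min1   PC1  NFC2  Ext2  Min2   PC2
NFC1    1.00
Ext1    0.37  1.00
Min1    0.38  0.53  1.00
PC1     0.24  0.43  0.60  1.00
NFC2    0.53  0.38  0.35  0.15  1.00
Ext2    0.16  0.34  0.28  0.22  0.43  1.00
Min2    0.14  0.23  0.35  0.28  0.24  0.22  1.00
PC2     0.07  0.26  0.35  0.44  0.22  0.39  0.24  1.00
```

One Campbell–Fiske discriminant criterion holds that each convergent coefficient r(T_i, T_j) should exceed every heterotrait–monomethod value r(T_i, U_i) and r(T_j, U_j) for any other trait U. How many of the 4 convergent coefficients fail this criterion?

3

Each convergent coefficient versus the relevant comparison correlations:
NFC (methods 1·2): 0.53 vs {0.37, 0.43, 0.38, 0.24, 0.24, 0.22} → pass.
Ext (methods 1·2): 0.34 vs {0.37, 0.43, 0.53, 0.22, 0.43, 0.39} → fail.
Min (methods 1·2): 0.35 vs {0.38, 0.24, 0.53, 0.22, 0.60, 0.24} → fail.
PC (methods 1·2): 0.44 vs {0.24, 0.22, 0.43, 0.39, 0.60, 0.24} → fail.
3 of 4 fail.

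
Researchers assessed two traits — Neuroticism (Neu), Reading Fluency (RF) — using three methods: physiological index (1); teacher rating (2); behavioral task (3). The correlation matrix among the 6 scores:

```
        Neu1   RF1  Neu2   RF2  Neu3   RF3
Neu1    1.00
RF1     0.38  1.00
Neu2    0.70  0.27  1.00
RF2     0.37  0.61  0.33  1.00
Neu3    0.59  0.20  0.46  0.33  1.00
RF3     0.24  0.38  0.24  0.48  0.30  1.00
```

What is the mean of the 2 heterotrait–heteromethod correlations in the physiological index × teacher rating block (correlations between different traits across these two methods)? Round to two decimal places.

HTHM values (method 1 × method 2): 0.37, 0.27; mean = 0.64/2 = 0.32.

0.32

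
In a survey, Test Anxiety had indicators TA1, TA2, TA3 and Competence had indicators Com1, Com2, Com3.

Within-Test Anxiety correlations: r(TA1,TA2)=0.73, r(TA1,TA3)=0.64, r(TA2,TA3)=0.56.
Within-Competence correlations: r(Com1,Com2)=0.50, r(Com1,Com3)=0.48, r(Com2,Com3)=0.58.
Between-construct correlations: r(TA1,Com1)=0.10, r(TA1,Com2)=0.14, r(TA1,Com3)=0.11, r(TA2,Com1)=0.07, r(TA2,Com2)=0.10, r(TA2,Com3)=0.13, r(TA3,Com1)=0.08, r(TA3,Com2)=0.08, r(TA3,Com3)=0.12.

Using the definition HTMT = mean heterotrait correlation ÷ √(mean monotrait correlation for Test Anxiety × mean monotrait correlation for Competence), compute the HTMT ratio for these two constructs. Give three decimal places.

Mean heterotrait r = 0.93/9 = 0.1033.
Mean within-TA = 1.93/3 = 0.6433; mean within-Com = 1.56/3 = 0.5200.
Geometric mean = √(0.6433 × 0.5200) = 0.5784.
HTMT = 0.1033 / 0.5784 = 0.179.

0.179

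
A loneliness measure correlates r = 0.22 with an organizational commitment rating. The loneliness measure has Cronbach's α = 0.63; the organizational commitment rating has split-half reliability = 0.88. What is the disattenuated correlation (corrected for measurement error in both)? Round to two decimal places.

0.30

r_true = r_obs / √(r_xx · r_yy) = 0.22 / √(0.63 × 0.88) = 0.22 / √0.5544 = 0.22 / 0.7446 ≈ 0.30.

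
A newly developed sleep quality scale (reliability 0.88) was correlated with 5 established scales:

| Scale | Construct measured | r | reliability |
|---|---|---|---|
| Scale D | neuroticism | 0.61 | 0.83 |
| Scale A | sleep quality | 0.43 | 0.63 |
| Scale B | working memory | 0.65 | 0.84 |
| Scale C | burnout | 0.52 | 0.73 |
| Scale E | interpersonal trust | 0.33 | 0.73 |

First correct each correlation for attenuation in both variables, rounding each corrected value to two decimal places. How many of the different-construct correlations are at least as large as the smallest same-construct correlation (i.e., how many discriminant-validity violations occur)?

Disattenuated r (r / √(r_scale · r_new)):
  Scale D (disc): 0.61 / √(0.83·0.88) = 0.71
  Scale A (conv): 0.43 / √(0.63·0.88) = 0.58
  Scale B (disc): 0.65 / √(0.84·0.88) = 0.76
  Scale C (disc): 0.52 / √(0.73·0.88) = 0.65
  Scale E (disc): 0.33 / √(0.73·0.88) = 0.41
Smallest convergent = 0.58. Discriminant values: 0.71, 0.76, 0.65, 0.41; count ≥ 0.58 → 3.

3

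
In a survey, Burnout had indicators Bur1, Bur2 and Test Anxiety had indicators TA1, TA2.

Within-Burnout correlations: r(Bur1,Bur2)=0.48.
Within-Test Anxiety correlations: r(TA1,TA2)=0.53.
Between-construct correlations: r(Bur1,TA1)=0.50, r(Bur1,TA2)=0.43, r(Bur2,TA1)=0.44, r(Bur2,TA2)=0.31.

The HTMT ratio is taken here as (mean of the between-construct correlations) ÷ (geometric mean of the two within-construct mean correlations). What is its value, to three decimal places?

0.833

Mean between = 1.68/4 = 0.4200.
Mean within-Bur = 0.48/1 = 0.4800; mean within-TA = 0.53/1 = 0.5300.
Geometric mean = √(0.4800 × 0.5300) = 0.5044.
HTMT = 0.4200 / 0.5044 = 0.833.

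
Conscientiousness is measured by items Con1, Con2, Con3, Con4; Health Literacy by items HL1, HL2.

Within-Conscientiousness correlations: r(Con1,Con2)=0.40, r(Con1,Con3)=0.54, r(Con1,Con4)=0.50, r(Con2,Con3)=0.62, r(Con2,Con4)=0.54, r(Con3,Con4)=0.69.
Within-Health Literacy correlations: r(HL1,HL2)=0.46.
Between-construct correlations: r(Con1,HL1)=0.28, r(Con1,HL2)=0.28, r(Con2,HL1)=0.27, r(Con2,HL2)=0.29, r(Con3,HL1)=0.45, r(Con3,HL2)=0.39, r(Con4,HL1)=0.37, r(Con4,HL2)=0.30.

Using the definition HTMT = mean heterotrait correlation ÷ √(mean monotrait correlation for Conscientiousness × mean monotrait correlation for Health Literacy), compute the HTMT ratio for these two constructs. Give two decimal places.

0.65

Mean heterotrait r = 2.63/8 = 0.3288.
Mean within-Con = 3.29/6 = 0.5483; mean within-HL = 0.46/1 = 0.4600.
Geometric mean = √(0.5483 × 0.4600) = 0.5022.
HTMT = 0.3288 / 0.5022 = 0.65.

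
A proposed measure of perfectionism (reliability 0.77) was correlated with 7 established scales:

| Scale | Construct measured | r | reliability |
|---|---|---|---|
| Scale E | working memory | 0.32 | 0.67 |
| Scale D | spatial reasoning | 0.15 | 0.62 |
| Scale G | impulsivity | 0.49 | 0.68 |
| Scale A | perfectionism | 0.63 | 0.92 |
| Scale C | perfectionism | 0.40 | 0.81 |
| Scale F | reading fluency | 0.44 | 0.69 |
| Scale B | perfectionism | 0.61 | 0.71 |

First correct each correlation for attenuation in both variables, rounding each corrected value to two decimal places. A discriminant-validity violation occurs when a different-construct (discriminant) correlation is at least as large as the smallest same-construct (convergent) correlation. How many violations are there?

2

Disattenuated r (r / √(r_scale · r_new)):
  Scale E (disc): 0.32 / √(0.67·0.77) = 0.45
  Scale D (disc): 0.15 / √(0.62·0.77) = 0.22
  Scale G (disc): 0.49 / √(0.68·0.77) = 0.68
  Scale A (conv): 0.63 / √(0.92·0.77) = 0.75
  Scale C (conv): 0.40 / √(0.81·0.77) = 0.51
  Scale F (disc): 0.44 / √(0.69·0.77) = 0.60
  Scale B (conv): 0.61 / √(0.71·0.77) = 0.83
Smallest convergent = 0.51. Discriminant values: 0.45, 0.22, 0.68, 0.60; count ≥ 0.51 → 2.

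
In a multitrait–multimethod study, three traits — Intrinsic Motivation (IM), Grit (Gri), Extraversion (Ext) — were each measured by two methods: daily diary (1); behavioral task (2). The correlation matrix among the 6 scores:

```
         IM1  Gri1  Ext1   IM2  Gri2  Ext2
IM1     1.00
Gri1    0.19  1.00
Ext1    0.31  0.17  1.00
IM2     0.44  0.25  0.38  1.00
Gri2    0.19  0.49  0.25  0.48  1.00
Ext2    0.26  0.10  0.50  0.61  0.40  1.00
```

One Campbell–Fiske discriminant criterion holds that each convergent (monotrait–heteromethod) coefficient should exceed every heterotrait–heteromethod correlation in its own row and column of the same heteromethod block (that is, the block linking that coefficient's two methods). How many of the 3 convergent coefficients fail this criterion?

Each convergent coefficient versus the relevant comparison correlations:
IM (methods 1·2): 0.44 vs {0.19, 0.25, 0.26, 0.38} → pass.
Gri (methods 1·2): 0.49 vs {0.25, 0.19, 0.10, 0.25} → pass.
Ext (methods 1·2): 0.50 vs {0.38, 0.26, 0.25, 0.10} → pass.
0 of 3 fail.

0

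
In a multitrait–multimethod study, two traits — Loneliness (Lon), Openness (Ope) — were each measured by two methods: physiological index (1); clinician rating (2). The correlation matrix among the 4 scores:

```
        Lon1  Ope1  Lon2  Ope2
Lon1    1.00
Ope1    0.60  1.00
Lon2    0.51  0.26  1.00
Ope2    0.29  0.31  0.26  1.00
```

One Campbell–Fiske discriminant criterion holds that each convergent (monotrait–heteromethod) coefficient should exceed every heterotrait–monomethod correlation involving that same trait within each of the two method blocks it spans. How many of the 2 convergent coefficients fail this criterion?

Each convergent coefficient versus the relevant comparison correlations:
Lon (methods 1·2): 0.51 vs {0.60, 0.26} → fail.
Ope (methods 1·2): 0.31 vs {0.60, 0.26} → fail.
2 of 2 fail.

2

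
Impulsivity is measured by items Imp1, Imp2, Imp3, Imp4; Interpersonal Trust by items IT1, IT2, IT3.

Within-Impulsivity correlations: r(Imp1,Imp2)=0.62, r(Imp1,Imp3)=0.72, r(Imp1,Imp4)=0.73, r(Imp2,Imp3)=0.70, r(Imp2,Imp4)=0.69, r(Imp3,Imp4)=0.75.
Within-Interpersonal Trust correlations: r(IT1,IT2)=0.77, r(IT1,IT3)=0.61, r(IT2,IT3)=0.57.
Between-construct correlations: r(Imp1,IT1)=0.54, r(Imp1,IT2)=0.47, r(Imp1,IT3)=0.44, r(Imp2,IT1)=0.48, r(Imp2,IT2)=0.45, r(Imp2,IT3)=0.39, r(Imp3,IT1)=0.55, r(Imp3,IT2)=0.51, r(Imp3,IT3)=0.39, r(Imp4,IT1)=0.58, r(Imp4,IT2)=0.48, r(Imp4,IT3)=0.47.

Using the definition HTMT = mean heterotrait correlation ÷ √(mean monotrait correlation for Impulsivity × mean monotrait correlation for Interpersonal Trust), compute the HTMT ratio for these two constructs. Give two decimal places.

Mean heterotrait r = 5.75/12 = 0.4792.
Mean within-Imp = 4.21/6 = 0.7017; mean within-IT = 1.95/3 = 0.6500.
Geometric mean = √(0.7017 × 0.6500) = 0.6754.
HTMT = 0.4792 / 0.6754 = 0.71.

0.71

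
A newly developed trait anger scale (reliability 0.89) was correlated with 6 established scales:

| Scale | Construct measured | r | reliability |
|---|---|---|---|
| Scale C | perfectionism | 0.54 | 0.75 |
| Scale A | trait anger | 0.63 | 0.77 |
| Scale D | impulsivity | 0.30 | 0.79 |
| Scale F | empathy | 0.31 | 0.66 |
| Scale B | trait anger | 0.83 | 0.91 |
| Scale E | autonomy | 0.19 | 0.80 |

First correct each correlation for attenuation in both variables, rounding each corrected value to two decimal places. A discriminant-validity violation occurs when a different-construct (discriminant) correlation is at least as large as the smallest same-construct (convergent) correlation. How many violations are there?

Disattenuated r (r / √(r_scale · r_new)):
  Scale C (disc): 0.54 / √(0.75·0.89) = 0.66
  Scale A (conv): 0.63 / √(0.77·0.89) = 0.76
  Scale D (disc): 0.30 / √(0.79·0.89) = 0.36
  Scale F (disc): 0.31 / √(0.66·0.89) = 0.40
  Scale B (conv): 0.83 / √(0.91·0.89) = 0.92
  Scale E (disc): 0.19 / √(0.80·0.89) = 0.23
Smallest convergent = 0.76. Discriminant values: 0.66, 0.36, 0.40, 0.23; count ≥ 0.76 → 0.

0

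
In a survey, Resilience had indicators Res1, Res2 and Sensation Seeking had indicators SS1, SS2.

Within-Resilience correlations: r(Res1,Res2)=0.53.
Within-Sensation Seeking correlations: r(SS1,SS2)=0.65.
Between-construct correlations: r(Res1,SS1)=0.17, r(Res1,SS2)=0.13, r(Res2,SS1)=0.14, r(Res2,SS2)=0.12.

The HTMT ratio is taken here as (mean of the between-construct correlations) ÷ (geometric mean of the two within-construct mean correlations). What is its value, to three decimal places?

Between-construct mean = 0.56/4 = 0.1400.
Mean within-Res = 0.53/1 = 0.5300; mean within-SS = 0.65/1 = 0.6500.
Geometric mean = √(0.5300 × 0.6500) = 0.5869.
HTMT = 0.1400 / 0.5869 = 0.239.

0.239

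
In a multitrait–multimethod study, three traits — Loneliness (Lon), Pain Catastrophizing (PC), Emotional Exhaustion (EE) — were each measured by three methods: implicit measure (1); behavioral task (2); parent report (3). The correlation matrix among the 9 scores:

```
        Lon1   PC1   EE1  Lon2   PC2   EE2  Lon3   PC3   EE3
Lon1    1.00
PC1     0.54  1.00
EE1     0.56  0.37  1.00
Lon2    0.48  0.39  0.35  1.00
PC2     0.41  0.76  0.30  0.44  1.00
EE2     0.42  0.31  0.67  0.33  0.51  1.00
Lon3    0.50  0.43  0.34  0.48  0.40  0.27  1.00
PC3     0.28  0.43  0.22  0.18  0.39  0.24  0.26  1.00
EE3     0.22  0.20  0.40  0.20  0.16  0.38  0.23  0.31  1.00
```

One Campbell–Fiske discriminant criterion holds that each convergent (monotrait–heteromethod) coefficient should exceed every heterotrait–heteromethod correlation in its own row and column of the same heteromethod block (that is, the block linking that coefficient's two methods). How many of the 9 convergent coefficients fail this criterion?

2

Convergent coefficients and their comparison sets:
Lon (methods 1·2): 0.48 vs {0.41, 0.39, 0.42, 0.35} → pass.
Lon (methods 1·3): 0.50 vs {0.28, 0.43, 0.22, 0.34} → pass.
Lon (methods 2·3): 0.48 vs {0.18, 0.40, 0.20, 0.27} → pass.
PC (methods 1·2): 0.76 vs {0.39, 0.41, 0.31, 0.30} → pass.
PC (methods 1·3): 0.43 vs {0.43, 0.28, 0.20, 0.22} → fail.
PC (methods 2·3): 0.39 vs {0.40, 0.18, 0.16, 0.24} → fail.
EE (methods 1·2): 0.67 vs {0.35, 0.42, 0.30, 0.31} → pass.
EE (methods 1·3): 0.40 vs {0.34, 0.22, 0.22, 0.20} → pass.
EE (methods 2·3): 0.38 vs {0.27, 0.20, 0.24, 0.16} → pass.
2 of 9 fail.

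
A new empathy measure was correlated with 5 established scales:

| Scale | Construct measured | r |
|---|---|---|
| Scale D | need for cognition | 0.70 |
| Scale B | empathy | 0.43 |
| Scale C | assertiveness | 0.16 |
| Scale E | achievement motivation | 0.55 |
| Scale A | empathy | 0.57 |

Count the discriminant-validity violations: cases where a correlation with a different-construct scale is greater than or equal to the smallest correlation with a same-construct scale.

Convergent (same construct = empathy): Scale B, Scale A.
Smallest convergent = 0.43. Discriminant values: 0.70, 0.16, 0.55; count ≥ 0.43 → 2.

2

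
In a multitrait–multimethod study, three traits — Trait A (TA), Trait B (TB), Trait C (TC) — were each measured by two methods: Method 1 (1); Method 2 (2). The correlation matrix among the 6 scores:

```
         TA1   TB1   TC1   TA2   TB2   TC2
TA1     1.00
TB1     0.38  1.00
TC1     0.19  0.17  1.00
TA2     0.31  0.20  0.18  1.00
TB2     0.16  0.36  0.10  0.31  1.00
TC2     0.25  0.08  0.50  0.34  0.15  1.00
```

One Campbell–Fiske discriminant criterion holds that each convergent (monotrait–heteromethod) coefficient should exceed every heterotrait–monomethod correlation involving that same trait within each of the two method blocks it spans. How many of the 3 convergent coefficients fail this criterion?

2

Checking each validity diagonal entry against its comparison values:
TA (methods 1·2): 0.31 vs {0.38, 0.31, 0.19, 0.34} → fail.
TB (methods 1·2): 0.36 vs {0.38, 0.31, 0.17, 0.15} → fail.
TC (methods 1·2): 0.50 vs {0.19, 0.34, 0.17, 0.15} → pass.
2 of 3 fail.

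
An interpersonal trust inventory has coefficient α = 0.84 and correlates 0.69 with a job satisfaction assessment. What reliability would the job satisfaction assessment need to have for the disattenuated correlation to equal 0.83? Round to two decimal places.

r_true = r_obs / √(r_xx · r_yy) ⇒ 0.83 = 0.69 / √(0.84 · r_yy).
√(0.84 · r_yy) = 0.69 / 0.83 = 0.8313; 0.84 · r_yy = 0.6911; r_yy = 0.6911 / 0.84 ≈ 0.82.

0.82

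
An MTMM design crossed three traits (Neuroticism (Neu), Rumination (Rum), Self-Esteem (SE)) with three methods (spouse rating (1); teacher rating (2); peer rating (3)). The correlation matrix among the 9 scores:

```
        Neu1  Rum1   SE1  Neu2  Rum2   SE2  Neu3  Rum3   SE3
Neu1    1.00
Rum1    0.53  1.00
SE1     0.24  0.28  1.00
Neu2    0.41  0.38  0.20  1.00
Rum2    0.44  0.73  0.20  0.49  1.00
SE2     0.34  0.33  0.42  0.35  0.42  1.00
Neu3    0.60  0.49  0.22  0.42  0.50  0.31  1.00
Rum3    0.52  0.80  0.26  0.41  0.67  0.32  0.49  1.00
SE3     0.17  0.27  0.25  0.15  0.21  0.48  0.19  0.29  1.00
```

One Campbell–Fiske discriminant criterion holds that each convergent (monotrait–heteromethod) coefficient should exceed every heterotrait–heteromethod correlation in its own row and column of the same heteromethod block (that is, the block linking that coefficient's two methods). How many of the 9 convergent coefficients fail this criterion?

Each convergent coefficient versus the relevant comparison correlations:
Neu (methods 1·2): 0.41 vs {0.44, 0.38, 0.34, 0.20} → fail.
Neu (methods 1·3): 0.60 vs {0.52, 0.49, 0.17, 0.22} → pass.
Neu (methods 2·3): 0.42 vs {0.41, 0.50, 0.15, 0.31} → fail.
Rum (methods 1·2): 0.73 vs {0.38, 0.44, 0.33, 0.20} → pass.
Rum (methods 1·3): 0.80 vs {0.49, 0.52, 0.27, 0.26} → pass.
Rum (methods 2·3): 0.67 vs {0.50, 0.41, 0.21, 0.32} → pass.
SE (methods 1·2): 0.42 vs {0.20, 0.34, 0.20, 0.33} → pass.
SE (methods 1·3): 0.25 vs {0.22, 0.17, 0.26, 0.27} → fail.
SE (methods 2·3): 0.48 vs {0.31, 0.15, 0.32, 0.21} → pass.
3 of 9 fail.

3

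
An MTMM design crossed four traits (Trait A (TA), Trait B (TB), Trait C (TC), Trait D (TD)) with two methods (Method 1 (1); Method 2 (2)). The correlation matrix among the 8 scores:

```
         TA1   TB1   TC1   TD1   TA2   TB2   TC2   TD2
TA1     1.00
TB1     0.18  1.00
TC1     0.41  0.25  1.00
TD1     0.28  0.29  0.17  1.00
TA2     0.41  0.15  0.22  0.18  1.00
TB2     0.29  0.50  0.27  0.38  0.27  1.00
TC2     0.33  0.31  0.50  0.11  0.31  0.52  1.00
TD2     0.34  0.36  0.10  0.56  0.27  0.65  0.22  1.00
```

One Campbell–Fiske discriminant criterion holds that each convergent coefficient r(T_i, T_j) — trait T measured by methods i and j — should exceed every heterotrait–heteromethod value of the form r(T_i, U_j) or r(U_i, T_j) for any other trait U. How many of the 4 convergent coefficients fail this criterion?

Convergent coefficients and their comparison sets:
TA (methods 1·2): 0.41 vs {0.29, 0.15, 0.33, 0.22, 0.34, 0.18} → pass.
TB (methods 1·2): 0.50 vs {0.15, 0.29, 0.31, 0.27, 0.36, 0.38} → pass.
TC (methods 1·2): 0.50 vs {0.22, 0.33, 0.27, 0.31, 0.10, 0.11} → pass.
TD (methods 1·2): 0.56 vs {0.18, 0.34, 0.38, 0.36, 0.11, 0.10} → pass.
0 of 4 fail.

0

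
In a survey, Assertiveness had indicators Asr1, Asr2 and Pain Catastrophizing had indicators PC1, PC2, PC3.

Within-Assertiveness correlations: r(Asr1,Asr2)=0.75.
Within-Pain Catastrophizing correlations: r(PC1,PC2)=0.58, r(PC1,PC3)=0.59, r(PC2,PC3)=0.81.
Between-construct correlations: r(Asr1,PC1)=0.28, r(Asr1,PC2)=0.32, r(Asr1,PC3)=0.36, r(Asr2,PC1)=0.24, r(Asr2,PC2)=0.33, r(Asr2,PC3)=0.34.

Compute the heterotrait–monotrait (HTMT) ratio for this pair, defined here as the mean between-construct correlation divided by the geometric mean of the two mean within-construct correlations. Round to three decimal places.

0.443

Mean between = 1.87/6 = 0.3117.
Mean within-Asr = 0.75/1 = 0.7500; mean within-PC = 1.98/3 = 0.6600.
Geometric mean = √(0.7500 × 0.6600) = 0.7036.
HTMT = 0.3117 / 0.7036 = 0.443.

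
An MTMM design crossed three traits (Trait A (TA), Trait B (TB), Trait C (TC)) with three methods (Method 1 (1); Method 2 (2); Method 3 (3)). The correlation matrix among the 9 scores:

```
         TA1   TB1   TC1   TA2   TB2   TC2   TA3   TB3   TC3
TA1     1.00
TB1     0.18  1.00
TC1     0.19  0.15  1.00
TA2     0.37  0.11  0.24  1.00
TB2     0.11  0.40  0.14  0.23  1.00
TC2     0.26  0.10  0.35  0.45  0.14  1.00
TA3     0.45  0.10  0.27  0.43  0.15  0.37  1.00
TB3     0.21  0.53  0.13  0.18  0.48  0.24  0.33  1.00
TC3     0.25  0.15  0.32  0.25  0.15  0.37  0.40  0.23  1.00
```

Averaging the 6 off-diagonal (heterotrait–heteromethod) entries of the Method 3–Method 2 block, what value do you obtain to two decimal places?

0.22

HTHM values (method 3 × method 2): 0.15, 0.37, 0.18, 0.24, 0.25, 0.15; mean = 1.34/6 = 0.22.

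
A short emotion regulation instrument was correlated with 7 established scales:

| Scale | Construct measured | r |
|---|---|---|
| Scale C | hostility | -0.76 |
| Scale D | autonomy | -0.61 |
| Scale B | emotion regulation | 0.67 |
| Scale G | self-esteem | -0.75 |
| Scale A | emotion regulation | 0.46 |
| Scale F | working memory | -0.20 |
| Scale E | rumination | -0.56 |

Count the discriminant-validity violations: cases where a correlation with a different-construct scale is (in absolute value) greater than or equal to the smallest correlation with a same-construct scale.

4

Convergent (same construct = emotion regulation): Scale B, Scale A.
Smallest convergent = 0.46. Discriminant |r|: 0.76, 0.61, 0.75, 0.20, 0.56; count ≥ 0.46 → 4.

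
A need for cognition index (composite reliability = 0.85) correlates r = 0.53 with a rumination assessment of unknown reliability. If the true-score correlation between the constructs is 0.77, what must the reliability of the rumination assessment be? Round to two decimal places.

0.56

r_true = r_obs / √(r_xx · r_yy) ⇒ 0.77 = 0.53 / √(0.85 · r_yy).
√(0.85 · r_yy) = 0.53 / 0.77 = 0.6883; 0.85 · r_yy = 0.4738; r_yy = 0.4738 / 0.85 ≈ 0.56.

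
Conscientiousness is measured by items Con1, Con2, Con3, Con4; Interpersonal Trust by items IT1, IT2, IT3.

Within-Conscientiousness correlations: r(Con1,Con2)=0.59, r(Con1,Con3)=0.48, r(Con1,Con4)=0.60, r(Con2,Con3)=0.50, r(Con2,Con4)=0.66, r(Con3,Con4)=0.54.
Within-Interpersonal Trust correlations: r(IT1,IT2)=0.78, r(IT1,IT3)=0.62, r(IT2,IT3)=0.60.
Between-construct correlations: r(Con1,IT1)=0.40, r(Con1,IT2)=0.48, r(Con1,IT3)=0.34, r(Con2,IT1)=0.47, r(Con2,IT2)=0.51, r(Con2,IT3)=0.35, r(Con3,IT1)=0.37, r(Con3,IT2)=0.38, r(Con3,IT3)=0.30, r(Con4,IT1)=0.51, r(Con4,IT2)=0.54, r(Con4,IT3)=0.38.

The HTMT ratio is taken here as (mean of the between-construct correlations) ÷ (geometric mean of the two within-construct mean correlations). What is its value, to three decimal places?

Between-construct mean = 5.03/12 = 0.4192.
Mean within-Con = 3.37/6 = 0.5617; mean within-IT = 2.00/3 = 0.6667.
Geometric mean = √(0.5617 × 0.6667) = 0.6120.
HTMT = 0.4192 / 0.6120 = 0.685.

0.685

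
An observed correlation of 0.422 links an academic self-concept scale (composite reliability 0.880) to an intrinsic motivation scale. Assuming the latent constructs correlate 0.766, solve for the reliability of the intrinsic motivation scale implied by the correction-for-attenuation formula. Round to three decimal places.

r_true = r_obs / √(r_xx · r_yy) ⇒ 0.766 = 0.422 / √(0.880 · r_yy).
√(0.880 · r_yy) = 0.422 / 0.766 = 0.5509; 0.880 · r_yy = 0.3035; r_yy = 0.3035 / 0.880 ≈ 0.345.

0.345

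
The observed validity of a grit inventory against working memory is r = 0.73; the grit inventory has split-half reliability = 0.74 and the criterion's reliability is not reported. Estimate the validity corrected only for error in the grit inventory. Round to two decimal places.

Single correction: r_c = r_obs / √r_xx = 0.73 / √0.74 = 0.73 / 0.8602 ≈ 0.85.

0.85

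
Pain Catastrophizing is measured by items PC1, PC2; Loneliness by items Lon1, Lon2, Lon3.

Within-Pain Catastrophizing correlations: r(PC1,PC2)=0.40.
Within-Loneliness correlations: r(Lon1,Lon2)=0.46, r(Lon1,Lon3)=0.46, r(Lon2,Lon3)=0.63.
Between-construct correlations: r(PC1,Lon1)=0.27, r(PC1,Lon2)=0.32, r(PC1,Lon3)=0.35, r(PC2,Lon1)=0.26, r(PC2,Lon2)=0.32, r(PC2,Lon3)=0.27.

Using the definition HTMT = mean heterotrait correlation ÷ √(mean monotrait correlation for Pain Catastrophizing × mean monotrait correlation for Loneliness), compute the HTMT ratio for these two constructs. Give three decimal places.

0.656

Mean between = 1.79/6 = 0.2983.
Mean within-PC = 0.40/1 = 0.4000; mean within-Lon = 1.55/3 = 0.5167.
Geometric mean = √(0.4000 × 0.5167) = 0.4546.
HTMT = 0.2983 / 0.4546 = 0.656.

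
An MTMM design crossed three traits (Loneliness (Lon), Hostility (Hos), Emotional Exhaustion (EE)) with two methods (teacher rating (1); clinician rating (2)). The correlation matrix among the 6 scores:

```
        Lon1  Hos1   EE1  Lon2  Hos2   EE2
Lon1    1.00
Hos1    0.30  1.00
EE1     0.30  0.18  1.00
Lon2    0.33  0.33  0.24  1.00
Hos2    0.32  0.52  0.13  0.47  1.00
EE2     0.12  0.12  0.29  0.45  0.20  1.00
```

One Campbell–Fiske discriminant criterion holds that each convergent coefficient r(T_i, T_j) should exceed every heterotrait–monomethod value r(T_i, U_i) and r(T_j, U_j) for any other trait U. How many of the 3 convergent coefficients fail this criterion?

2

Convergent coefficients and their comparison sets:
Lon (methods 1·2): 0.33 vs {0.30, 0.47, 0.30, 0.45} → fail.
Hos (methods 1·2): 0.52 vs {0.30, 0.47, 0.18, 0.20} → pass.
EE (methods 1·2): 0.29 vs {0.30, 0.45, 0.18, 0.20} → fail.
2 of 3 fail.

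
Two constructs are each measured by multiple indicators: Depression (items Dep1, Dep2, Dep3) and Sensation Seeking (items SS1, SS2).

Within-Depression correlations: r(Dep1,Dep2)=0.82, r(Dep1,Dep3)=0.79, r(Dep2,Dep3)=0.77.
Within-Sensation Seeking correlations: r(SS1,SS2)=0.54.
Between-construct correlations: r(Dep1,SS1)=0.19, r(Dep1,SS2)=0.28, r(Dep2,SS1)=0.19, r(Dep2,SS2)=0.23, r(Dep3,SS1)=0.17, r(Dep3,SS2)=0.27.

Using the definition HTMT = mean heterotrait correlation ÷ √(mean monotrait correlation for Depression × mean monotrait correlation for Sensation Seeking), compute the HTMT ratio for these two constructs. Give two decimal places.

Mean heterotrait r = 1.33/6 = 0.2217.
Mean within-Dep = 2.38/3 = 0.7933; mean within-SS = 0.54/1 = 0.5400.
Geometric mean = √(0.7933 × 0.5400) = 0.6545.
HTMT = 0.2217 / 0.6545 = 0.34.

0.34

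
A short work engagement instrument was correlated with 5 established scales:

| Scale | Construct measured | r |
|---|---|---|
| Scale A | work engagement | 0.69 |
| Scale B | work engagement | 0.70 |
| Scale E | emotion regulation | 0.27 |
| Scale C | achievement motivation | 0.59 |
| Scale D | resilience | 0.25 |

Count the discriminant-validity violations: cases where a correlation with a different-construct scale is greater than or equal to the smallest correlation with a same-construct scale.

Convergent (same construct = work engagement): Scale A, Scale B.
Smallest convergent = 0.69. Discriminant values: 0.27, 0.59, 0.25; count ≥ 0.69 → 0.

0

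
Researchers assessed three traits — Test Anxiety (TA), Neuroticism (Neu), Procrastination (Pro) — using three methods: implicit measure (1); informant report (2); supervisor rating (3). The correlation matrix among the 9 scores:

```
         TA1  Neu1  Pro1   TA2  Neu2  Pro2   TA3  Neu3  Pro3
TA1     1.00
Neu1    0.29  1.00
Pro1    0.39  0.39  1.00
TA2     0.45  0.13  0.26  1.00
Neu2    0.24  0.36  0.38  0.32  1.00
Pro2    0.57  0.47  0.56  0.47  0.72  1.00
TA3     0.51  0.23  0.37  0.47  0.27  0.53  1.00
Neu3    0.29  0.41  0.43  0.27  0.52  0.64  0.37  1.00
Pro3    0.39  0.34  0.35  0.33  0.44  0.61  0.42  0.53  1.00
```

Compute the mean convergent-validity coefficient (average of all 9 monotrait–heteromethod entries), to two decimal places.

0.47

Convergent values: 0.45, 0.51, 0.47, 0.36, 0.41, 0.52, 0.56, 0.35, 0.61; mean = 4.24/9 = 0.47.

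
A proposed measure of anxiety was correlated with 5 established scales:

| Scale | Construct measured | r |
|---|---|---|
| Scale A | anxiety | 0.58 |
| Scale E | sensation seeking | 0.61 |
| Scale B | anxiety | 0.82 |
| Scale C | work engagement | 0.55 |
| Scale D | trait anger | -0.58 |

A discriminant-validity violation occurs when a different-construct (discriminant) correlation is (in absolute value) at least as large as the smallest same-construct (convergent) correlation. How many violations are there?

2

Convergent (same construct = anxiety): Scale A, Scale B.
Smallest convergent = 0.58. Discriminant |r|: 0.61, 0.55, 0.58; count ≥ 0.58 → 2.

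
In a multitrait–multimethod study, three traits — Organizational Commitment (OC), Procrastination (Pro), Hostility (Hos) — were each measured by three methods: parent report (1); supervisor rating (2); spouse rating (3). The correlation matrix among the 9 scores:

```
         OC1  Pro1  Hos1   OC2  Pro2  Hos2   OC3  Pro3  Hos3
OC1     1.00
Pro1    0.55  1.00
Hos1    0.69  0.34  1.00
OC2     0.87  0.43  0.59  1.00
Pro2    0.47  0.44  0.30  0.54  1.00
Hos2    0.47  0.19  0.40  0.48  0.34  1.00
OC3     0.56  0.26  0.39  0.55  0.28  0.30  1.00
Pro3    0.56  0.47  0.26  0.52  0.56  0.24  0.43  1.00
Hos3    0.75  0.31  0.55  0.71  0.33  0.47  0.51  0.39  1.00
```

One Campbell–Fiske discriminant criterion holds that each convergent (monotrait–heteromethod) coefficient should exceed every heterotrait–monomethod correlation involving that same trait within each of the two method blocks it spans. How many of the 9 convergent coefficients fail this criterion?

Each convergent coefficient versus the relevant comparison correlations:
OC (methods 1·2): 0.87 vs {0.55, 0.54, 0.69, 0.48} → pass.
OC (methods 1·3): 0.56 vs {0.55, 0.43, 0.69, 0.51} → fail.
OC (methods 2·3): 0.55 vs {0.54, 0.43, 0.48, 0.51} → pass.
Pro (methods 1·2): 0.44 vs {0.55, 0.54, 0.34, 0.34} → fail.
Pro (methods 1·3): 0.47 vs {0.55, 0.43, 0.34, 0.39} → fail.
Pro (methods 2·3): 0.56 vs {0.54, 0.43, 0.34, 0.39} → pass.
Hos (methods 1·2): 0.40 vs {0.69, 0.48, 0.34, 0.34} → fail.
Hos (methods 1·3): 0.55 vs {0.69, 0.51, 0.34, 0.39} → fail.
Hos (methods 2·3): 0.47 vs {0.48, 0.51, 0.34, 0.39} → fail.
6 of 9 fail.

6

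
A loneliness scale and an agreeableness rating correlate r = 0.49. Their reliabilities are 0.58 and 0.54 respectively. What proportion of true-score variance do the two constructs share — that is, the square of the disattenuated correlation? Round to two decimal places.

Disattenuated r = 0.49 / √(0.58 × 0.54) = 0.49 / 0.5596 = 0.8756.
Shared true-score variance = 0.8756² = 0.7667 ≈ 0.77.

0.77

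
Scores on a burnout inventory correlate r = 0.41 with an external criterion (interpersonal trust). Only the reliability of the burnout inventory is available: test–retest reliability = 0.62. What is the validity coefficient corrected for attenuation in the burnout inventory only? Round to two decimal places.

Single correction: r_c = r_obs / √r_xx = 0.41 / √0.62 = 0.41 / 0.7874 ≈ 0.52.

0.52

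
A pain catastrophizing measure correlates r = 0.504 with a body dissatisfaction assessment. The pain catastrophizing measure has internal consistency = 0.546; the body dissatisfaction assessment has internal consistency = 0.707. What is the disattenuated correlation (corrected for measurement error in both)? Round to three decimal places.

r_true = r_obs / √(r_xx · r_yy) = 0.504 / √(0.546 × 0.707) = 0.504 / √0.386022 = 0.504 / 0.6213 ≈ 0.811.

0.811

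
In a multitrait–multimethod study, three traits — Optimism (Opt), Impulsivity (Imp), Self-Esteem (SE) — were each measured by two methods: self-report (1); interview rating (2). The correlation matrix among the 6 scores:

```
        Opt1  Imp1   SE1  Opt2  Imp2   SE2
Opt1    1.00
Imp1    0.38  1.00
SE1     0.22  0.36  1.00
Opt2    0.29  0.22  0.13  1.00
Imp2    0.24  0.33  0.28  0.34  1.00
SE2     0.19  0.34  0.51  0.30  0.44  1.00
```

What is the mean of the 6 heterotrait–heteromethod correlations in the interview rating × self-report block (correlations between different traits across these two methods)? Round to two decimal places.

0.23

HTHM values (method 2 × method 1): 0.22, 0.13, 0.24, 0.28, 0.19, 0.34; mean = 1.40/6 = 0.23.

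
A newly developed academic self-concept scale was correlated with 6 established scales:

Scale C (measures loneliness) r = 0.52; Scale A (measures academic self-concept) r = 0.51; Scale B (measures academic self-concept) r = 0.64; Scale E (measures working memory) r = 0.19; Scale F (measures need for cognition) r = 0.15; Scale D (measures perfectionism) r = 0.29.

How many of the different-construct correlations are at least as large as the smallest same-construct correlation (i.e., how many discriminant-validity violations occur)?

1

Convergent (same construct = academic self-concept): Scale A, Scale B.
Smallest convergent = 0.51. Discriminant values: 0.52, 0.19, 0.15, 0.29; count ≥ 0.51 → 1.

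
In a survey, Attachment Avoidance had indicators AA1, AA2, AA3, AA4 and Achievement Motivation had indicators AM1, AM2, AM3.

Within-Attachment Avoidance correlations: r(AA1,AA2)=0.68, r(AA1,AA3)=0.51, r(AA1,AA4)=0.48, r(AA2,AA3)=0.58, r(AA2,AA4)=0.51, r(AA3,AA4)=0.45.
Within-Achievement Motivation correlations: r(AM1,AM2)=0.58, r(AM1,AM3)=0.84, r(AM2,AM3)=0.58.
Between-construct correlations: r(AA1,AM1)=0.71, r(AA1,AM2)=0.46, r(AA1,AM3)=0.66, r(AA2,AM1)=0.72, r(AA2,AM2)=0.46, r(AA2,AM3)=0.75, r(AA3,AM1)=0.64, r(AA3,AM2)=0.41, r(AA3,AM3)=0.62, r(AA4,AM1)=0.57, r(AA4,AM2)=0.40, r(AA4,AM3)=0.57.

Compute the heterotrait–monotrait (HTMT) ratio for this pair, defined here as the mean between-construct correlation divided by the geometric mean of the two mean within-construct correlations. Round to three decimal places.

0.973

Between-construct mean = 6.97/12 = 0.5808.
Mean within-AA = 3.21/6 = 0.5350; mean within-AM = 2.00/3 = 0.6667.
Geometric mean = √(0.5350 × 0.6667) = 0.5972.
HTMT = 0.5808 / 0.5972 = 0.973.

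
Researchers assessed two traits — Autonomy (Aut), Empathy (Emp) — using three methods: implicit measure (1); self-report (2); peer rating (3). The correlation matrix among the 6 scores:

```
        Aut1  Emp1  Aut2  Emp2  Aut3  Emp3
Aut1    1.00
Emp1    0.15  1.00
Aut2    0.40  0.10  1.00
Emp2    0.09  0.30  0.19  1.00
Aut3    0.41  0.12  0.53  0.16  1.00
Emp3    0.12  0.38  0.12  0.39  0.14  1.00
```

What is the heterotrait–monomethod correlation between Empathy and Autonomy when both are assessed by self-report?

Different traits, same method: r(Emp2, Aut2) = 0.19.

0.19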